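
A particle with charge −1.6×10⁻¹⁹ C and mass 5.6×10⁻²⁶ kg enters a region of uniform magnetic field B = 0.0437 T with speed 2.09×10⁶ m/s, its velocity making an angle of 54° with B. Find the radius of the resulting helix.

v⊥ = v sinθ = 2.09×10⁶·sin54° ≈ 1.691×10⁶ m/s.
r = m v⊥/(|q|B) = (5.6×10⁻²⁶)(1.691×10⁶)/((1.6×10⁻¹⁹)(0.0437)) ≈ 13.5 m.

r ≈ 13.5 m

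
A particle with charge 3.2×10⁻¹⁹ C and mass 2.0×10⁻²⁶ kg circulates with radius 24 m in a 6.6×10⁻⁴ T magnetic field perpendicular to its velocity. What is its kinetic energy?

KE ≈ 6.4×10⁻¹⁶ J

v = |q|Br/m, then KE = ½mv² = (qBr)²/(2m).
v = (3.2×10⁻¹⁹)(6.6×10⁻⁴)(24)/2.0×10⁻²⁶ ≈ 2.534×10⁵ m/s.
KE = ½(2.0×10⁻²⁶)(2.534×10⁵)² ≈ 6.4×10⁻¹⁶ J.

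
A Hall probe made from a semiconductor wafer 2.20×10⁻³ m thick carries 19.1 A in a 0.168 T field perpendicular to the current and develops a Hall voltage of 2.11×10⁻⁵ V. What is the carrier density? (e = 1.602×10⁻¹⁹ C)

From V_H = IB/(n e t), n = IB/(V_H e t).
n = (19.1)(0.168)/((2.11×10⁻⁵)(1.602×10⁻¹⁹)(2.20×10⁻³)) ≈ 4.31×10²⁶ m⁻³.

n ≈ 4.31×10²⁶ m⁻³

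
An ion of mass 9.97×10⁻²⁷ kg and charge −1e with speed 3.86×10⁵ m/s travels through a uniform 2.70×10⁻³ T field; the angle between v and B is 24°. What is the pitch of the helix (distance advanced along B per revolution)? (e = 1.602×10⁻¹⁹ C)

v∥ = v cosθ = 3.86×10⁵·cos24° ≈ 3.526×10⁵ m/s.
T = 2πm/(|q|B) = 2π(9.97×10⁻²⁷)/((1.602×10⁻¹⁹)(2.70×10⁻³)) ≈ 1.448×10⁻⁴ s.
pitch = v∥ T = (3.526×10⁵)(1.448×10⁻⁴) ≈ 51.1 m.

p ≈ 51.1 m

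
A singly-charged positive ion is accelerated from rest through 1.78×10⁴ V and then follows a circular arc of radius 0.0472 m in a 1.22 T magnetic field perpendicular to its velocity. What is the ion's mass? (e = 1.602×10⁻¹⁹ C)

Combine |q|V = ½mv² and r = mv/(|q|B): eliminate v to get m = qB²r²/(2V).
m = (1.602×10⁻¹⁹)(1.22)²(0.0472)²/(2·1.78×10⁴) ≈ 1.49×10⁻²⁶ kg.

m ≈ 1.49×10⁻²⁶ kg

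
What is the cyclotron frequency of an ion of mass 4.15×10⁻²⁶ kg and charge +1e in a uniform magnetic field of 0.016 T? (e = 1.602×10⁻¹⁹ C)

f ≈ 9800 Hz

f = |q|B/(2πm).
f = (1.602×10⁻¹⁹)(0.016)/(2π·4.15×10⁻²⁶) ≈ 9800 Hz.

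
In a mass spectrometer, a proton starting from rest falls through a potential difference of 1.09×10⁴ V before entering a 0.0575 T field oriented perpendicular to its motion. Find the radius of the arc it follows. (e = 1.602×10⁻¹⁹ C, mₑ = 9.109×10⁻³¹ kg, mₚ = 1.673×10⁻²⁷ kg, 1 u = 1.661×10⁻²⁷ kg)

Acceleration: |q|V = ½mv² ⇒ v = √(2|q|V/m) = √(2·1.602×10⁻¹⁹·1.09×10⁴/1.673×10⁻²⁷) ≈ 1.445×10⁶ m/s.
In the field: r = mv/(|q|B) = (1.673×10⁻²⁷)(1.445×10⁶)/((1.602×10⁻¹⁹)(0.0575)) ≈ 0.262 m.

r ≈ 0.262 m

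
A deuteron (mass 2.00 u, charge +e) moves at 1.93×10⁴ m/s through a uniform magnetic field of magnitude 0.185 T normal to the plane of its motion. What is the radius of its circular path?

The magnetic force provides the centripetal force: |q|vB = mv²/r.
r = mv/(|q|B) = (3.322×10⁻²⁷)(1.93×10⁴)/((1.602×10⁻¹⁹)(0.185)) ≈ 2.16×10⁻³ m.

r ≈ 2.16×10⁻³ m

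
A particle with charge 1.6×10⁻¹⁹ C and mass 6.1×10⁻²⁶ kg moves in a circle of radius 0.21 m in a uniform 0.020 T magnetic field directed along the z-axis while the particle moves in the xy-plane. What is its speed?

From |q|vB = mv²/r, v = |q|Br/m.
v = (1.6×10⁻¹⁹)(0.020)(0.21)/6.1×10⁻²⁶ ≈ 1.1×10⁴ m/s.

v ≈ 1.1×10⁴ m/s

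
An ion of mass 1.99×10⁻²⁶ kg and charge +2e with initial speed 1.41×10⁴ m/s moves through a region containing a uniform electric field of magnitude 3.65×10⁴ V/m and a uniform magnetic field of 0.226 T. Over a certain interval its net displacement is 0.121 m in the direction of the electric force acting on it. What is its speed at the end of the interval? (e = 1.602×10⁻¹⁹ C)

v_f ≈ 3.77×10⁵ m/s

B does no work; ΔKE = |q|E d.
½mv_f² = ½mv₀² + |q|Ed = ½(1.99×10⁻²⁶)(1.41×10⁴)² + (3.204×10⁻¹⁹)(3.65×10⁴)(0.121) ≈ 1.978×10⁻¹⁸ J + 1.415×10⁻¹⁵ J ≈ 1.417×10⁻¹⁵ J.
v_f = √(2·1.417×10⁻¹⁵/1.99×10⁻²⁶) ≈ 3.77×10⁵ m/s.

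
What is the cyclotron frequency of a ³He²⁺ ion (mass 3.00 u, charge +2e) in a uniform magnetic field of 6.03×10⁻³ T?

f = |q|B/(2πm).
f = (3.204×10⁻¹⁹)(6.03×10⁻³)/(2π·4.983×10⁻²⁷) ≈ 6.17×10⁴ Hz.

f ≈ 6.17×10⁴ Hz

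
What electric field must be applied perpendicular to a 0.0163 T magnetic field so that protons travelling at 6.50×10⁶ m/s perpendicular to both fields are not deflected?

E = 1.06×10⁵ V/m

For straight-line motion qE = qvB, so E = vB.
E = 6.50×10⁶ × 0.0163 = 1.06×10⁵ V/m.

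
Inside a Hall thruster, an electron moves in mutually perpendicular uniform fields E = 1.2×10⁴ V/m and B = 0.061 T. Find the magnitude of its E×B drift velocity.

The steady drift has the magnetic force balancing the electric force, so v_d = E/B.
v_d = 1.2×10⁴/0.061 = 2.0×10⁵ m/s.

v_d ≈ 2.0×10⁵ m/s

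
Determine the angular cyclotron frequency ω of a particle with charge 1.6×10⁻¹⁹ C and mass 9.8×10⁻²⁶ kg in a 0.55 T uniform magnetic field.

ω ≈ 9.0×10⁵ rad/s

ω = |q|B/m.
ω = (1.6×10⁻¹⁹)(0.55)/9.8×10⁻²⁶ ≈ 9.0×10⁵ rad/s.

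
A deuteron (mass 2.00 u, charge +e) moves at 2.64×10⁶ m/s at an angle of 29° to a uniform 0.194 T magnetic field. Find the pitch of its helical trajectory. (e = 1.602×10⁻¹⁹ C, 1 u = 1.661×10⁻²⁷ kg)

p ≈ 1.55 m

v∥ = v cosθ = 2.64×10⁶·cos29° ≈ 2.309×10⁶ m/s.
T = 2πm/(|q|B) = 2π(3.322×10⁻²⁷)/((1.602×10⁻¹⁹)(0.194)) ≈ 6.716×10⁻⁷ s.
pitch = v∥ T = (2.309×10⁶)(6.716×10⁻⁷) ≈ 1.55 m.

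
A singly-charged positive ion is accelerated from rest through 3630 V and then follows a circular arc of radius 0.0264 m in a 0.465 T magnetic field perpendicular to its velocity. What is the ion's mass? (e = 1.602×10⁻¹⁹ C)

Combine |q|V = ½mv² and r = mv/(|q|B): eliminate v to get m = qB²r²/(2V).
m = (1.602×10⁻¹⁹)(0.465)²(0.0264)²/(2·3630) ≈ 3.33×10⁻²⁷ kg.

m ≈ 3.33×10⁻²⁷ kg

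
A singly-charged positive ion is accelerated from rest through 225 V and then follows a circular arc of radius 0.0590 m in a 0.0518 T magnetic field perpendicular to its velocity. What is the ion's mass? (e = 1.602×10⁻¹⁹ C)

m ≈ 3.33×10⁻²⁷ kg

Combine |q|V = ½mv² and r = mv/(|q|B): eliminate v to get m = qB²r²/(2V).
m = (1.602×10⁻¹⁹)(0.0518)²(0.0590)²/(2·225) ≈ 3.33×10⁻²⁷ kg.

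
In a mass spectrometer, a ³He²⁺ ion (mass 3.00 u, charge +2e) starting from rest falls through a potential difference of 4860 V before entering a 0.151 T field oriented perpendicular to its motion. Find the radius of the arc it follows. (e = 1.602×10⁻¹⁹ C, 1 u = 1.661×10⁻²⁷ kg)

r ≈ 0.0814 m

Acceleration: |q|V = ½mv² ⇒ v = √(2|q|V/m) = √(2·3.204×10⁻¹⁹·4860/4.983×10⁻²⁷) ≈ 7.906×10⁵ m/s.
In the field: r = mv/(|q|B) = (4.983×10⁻²⁷)(7.906×10⁵)/((3.204×10⁻¹⁹)(0.151)) ≈ 0.0814 m.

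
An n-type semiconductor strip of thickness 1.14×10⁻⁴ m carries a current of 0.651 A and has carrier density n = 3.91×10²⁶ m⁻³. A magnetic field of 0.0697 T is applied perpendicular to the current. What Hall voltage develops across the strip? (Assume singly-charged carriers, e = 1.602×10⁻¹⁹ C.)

V_H ≈ 6.35×10⁻⁶ V

V_H = IB/(n e t).
V_H = (0.651)(0.0697)/((3.91×10²⁶)(1.602×10⁻¹⁹)(1.14×10⁻⁴)) ≈ 6.35×10⁻⁶ V.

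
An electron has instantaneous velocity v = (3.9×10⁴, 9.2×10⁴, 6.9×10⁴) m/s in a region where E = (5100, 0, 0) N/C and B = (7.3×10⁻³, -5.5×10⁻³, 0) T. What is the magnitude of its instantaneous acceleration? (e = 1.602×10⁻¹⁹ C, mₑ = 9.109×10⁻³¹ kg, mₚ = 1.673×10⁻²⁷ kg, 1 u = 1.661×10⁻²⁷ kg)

|a| ≈ 9.80×10¹⁴ m/s²

v×B = (380, 504, -886) N/C.
E + v×B = (5480, 504, -886) N/C.
F = q(E + v×B) = (−1.602×10⁻¹⁹ C)·(5480, 504, -886) = (-8.78×10⁻¹⁶, -8.07×10⁻¹⁷, 1.42×10⁻¹⁶) N.
|a| = |F|/m = 8.929×10⁻¹⁶/9.109×10⁻³¹ ≈ 9.80×10¹⁴ m/s².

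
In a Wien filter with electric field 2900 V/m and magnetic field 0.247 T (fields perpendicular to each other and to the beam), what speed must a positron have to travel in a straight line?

v = 1.17×10⁴ m/s

For undeflected motion the electric and magnetic forces balance: qE = qvB.
v = E/B = 2900/0.247 = 1.17×10⁴ m/s.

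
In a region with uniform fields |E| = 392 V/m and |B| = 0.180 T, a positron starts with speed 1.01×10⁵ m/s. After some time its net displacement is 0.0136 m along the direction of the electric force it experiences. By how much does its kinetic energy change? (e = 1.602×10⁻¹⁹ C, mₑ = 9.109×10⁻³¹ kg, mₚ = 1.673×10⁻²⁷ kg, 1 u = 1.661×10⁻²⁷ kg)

The magnetic force is always ⟂ v and does no work; only the electric force changes KE.
ΔKE = F_E · d = |q|E d = (1.602×10⁻¹⁹)(392)(0.0136) ≈ 8.54×10⁻¹⁹ J.

ΔKE ≈ 8.54×10⁻¹⁹ J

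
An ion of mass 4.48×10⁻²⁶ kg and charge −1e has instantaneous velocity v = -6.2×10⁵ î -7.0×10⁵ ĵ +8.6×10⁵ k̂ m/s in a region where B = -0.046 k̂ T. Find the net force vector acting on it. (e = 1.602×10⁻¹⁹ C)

F ≈ (-5.16×10⁻¹⁵, 4.57×10⁻¹⁵, 0) N

v×B = (3.22×10⁴, -2.85×10⁴, 0) N/C.
F = q v×B = (−1.602×10⁻¹⁹ C)·(3.22×10⁴, -2.85×10⁴, 0) = (-5.16×10⁻¹⁵, 4.57×10⁻¹⁵, 0) N.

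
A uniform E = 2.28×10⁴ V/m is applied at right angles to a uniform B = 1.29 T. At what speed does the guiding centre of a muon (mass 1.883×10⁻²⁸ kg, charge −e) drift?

v_d ≈ 1.77×10⁴ m/s

In crossed fields the guiding centre drifts at v_d = |E×B|/B² = E/B, independent of charge and mass.
v_d = 2.28×10⁴/1.29 = 1.77×10⁴ m/s.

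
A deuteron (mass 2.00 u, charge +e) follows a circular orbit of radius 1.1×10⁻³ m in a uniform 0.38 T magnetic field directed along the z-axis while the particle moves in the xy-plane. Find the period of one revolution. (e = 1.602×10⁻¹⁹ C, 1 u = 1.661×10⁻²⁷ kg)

T ≈ 3.4×10⁻⁷ s

The cyclotron period depends only on m, q, B: T = 2πm/(|q|B).
T = 2π(3.322×10⁻²⁷)/((1.602×10⁻¹⁹)(0.38)) ≈ 3.4×10⁻⁷ s.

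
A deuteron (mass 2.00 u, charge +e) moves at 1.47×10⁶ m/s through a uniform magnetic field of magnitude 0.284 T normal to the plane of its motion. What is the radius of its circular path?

r ≈ 0.107 m

The magnetic force provides the centripetal force: |q|vB = mv²/r.
r = mv/(|q|B) = (3.322×10⁻²⁷)(1.47×10⁶)/((1.602×10⁻¹⁹)(0.284)) ≈ 0.107 m.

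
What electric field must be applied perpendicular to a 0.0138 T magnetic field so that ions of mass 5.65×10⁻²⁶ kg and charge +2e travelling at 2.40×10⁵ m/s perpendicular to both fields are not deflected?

E = 3310 V/m

For straight-line motion qE = qvB, so E = vB.
E = 2.40×10⁵ × 0.0138 = 3310 V/m.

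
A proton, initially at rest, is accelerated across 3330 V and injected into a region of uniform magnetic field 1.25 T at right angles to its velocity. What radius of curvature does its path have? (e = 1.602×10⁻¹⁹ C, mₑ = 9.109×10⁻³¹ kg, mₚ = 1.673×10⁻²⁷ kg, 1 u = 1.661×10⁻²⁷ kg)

Acceleration: |q|V = ½mv² ⇒ v = √(2|q|V/m) = √(2·1.602×10⁻¹⁹·3330/1.673×10⁻²⁷) ≈ 7.986×10⁵ m/s.
In the field: r = mv/(|q|B) = (1.673×10⁻²⁷)(7.986×10⁵)/((1.602×10⁻¹⁹)(1.25)) ≈ 6.67×10⁻³ m.

r ≈ 6.67×10⁻³ m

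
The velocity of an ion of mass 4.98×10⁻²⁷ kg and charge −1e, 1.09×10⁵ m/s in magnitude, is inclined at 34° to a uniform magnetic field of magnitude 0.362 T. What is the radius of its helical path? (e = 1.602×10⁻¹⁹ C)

v⊥ = v sinθ = 1.09×10⁵·sin34° ≈ 6.095×10⁴ m/s.
r = m v⊥/(|q|B) = (4.98×10⁻²⁷)(6.095×10⁴)/((1.602×10⁻¹⁹)(0.362)) ≈ 5.23×10⁻³ m.

r ≈ 5.23×10⁻³ m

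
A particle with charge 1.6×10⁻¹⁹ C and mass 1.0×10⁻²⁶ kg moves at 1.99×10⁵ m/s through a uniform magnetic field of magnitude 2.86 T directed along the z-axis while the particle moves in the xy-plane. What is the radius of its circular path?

r ≈ 4.35×10⁻³ m

The magnetic force provides the centripetal force: |q|vB = mv²/r.
r = mv/(|q|B) = (1.0×10⁻²⁶)(1.99×10⁵)/((1.6×10⁻¹⁹)(2.86)) ≈ 4.35×10⁻³ m.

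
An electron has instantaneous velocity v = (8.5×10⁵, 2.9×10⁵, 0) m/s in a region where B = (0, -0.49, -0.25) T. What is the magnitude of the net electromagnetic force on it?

v×B = (-7.25×10⁴, 2.12×10⁵, -4.16×10⁵) N/C.
F = q v×B = (−1.602×10⁻¹⁹ C)·(-7.25×10⁴, 2.12×10⁵, -4.16×10⁵) = (1.16×10⁻¹⁴, -3.40×10⁻¹⁴, 6.67×10⁻¹⁴) N.
|F| = 7.58×10⁻¹⁴ N.

|F| ≈ 7.58×10⁻¹⁴ N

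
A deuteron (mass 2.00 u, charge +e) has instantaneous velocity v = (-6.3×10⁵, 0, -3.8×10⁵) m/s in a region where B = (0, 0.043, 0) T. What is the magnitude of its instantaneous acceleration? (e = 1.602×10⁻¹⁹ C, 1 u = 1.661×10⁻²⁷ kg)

|a| ≈ 1.53×10¹² m/s²

v×B = (1.63×10⁴, 0, -2.71×10⁴) N/C.
F = q v×B = (1.602×10⁻¹⁹ C)·(1.63×10⁴, 0, -2.71×10⁴) = (2.62×10⁻¹⁵, 0, -4.34×10⁻¹⁵) N.
|a| = |F|/m = 5.068×10⁻¹⁵/3.322×10⁻²⁷ ≈ 1.53×10¹² m/s².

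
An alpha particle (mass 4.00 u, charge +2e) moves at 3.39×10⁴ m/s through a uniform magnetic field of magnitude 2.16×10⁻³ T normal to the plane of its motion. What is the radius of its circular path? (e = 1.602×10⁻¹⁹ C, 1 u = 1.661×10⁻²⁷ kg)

The magnetic force provides the centripetal force: |q|vB = mv²/r.
r = mv/(|q|B) = (6.644×10⁻²⁷)(3.39×10⁴)/((3.204×10⁻¹⁹)(2.16×10⁻³)) ≈ 0.325 m.

r ≈ 0.325 m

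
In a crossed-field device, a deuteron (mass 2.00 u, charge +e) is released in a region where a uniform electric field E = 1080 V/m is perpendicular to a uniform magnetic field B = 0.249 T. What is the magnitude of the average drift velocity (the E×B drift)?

The E×B drift speed is v_d = E/B.
v_d = 1080/0.249 = 4340 m/s.

v_d ≈ 4340 m/s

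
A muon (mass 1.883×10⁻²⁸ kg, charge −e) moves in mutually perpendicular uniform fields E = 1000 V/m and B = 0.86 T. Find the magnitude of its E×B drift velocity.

v_d ≈ 1200 m/s

The steady drift has the magnetic force balancing the electric force, so v_d = E/B.
v_d = 1000/0.86 = 1200 m/s.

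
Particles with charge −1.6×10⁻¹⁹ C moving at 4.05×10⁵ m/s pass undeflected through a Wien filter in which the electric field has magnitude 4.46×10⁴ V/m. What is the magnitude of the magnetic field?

B = 0.110 T

Balance of forces in the selector: qE = qvB ⇒ B = E/v.
B = 4.46×10⁴/4.05×10⁵ = 0.110 T.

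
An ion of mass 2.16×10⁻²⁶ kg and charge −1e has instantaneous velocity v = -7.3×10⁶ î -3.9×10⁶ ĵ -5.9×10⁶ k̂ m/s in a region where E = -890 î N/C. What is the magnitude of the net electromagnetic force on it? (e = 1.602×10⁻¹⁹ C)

|F| ≈ 1.43×10⁻¹⁶ N

Only an electric field acts, so F = qE = (−1.602×10⁻¹⁹ C)·(-890, 0, 0) = (1.43×10⁻¹⁶, 0, 0) N.
|F| = 1.43×10⁻¹⁶ N.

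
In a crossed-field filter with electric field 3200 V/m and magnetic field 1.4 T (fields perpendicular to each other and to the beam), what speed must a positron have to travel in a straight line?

v = 2300 m/s

Straight-line motion ⇒ electric and magnetic forces cancel, so E = vB.
v = E/B = 3200/1.4 = 2300 m/s.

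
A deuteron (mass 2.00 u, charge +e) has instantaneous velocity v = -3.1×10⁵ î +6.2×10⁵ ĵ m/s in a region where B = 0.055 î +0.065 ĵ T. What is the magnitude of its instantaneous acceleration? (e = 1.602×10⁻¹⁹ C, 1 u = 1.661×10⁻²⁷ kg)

v×B = (0, 0, -5.42×10⁴) N/C.
F = q v×B = (1.602×10⁻¹⁹ C)·(0, 0, -5.42×10⁴) = (0, 0, -8.69×10⁻¹⁵) N.
|a| = |F|/m = 8.691×10⁻¹⁵/3.322×10⁻²⁷ ≈ 2.62×10¹² m/s².

|a| ≈ 2.62×10¹² m/s²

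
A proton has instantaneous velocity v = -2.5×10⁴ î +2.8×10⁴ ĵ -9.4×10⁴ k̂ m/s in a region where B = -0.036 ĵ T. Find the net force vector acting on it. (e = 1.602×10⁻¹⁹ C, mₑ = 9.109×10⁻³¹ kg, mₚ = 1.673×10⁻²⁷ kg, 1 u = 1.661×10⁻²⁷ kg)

v×B = (-3380, 0, 900) N/C.
F = q v×B = (1.602×10⁻¹⁹ C)·(-3380, 0, 900) = (-5.42×10⁻¹⁶, 0, 1.44×10⁻¹⁶) N.

F ≈ (-5.42×10⁻¹⁶, 0, 1.44×10⁻¹⁶) N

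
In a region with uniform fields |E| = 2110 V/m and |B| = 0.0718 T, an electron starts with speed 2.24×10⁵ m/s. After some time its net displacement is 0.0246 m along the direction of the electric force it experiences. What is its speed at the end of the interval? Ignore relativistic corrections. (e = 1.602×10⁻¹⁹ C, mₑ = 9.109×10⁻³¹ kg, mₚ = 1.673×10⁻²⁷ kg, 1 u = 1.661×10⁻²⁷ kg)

v_f ≈ 4.28×10⁶ m/s

B does no work; ΔKE = |q|E d.
½mv_f² = ½mv₀² + |q|Ed = ½(9.109×10⁻³¹)(2.24×10⁵)² + (1.602×10⁻¹⁹)(2110)(0.0246) ≈ 2.285×10⁻²⁰ J + 8.315×10⁻¹⁸ J ≈ 8.338×10⁻¹⁸ J.
v_f = √(2·8.338×10⁻¹⁸/9.109×10⁻³¹) ≈ 4.28×10⁶ m/s.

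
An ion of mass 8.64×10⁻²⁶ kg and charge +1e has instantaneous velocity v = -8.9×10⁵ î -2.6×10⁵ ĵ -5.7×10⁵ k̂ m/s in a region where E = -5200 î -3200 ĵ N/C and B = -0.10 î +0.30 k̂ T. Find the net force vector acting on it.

v×B = (-7.80×10⁴, 3.24×10⁵, -2.60×10⁴) N/C.
E + v×B = (-8.32×10⁴, 3.21×10⁵, -2.60×10⁴) N/C.
F = q(E + v×B) = (1.602×10⁻¹⁹ C)·(-8.32×10⁴, 3.21×10⁵, -2.60×10⁴) = (-1.33×10⁻¹⁴, 5.14×10⁻¹⁴, -4.17×10⁻¹⁵) N.

F ≈ (-1.33×10⁻¹⁴, 5.14×10⁻¹⁴, -4.17×10⁻¹⁵) N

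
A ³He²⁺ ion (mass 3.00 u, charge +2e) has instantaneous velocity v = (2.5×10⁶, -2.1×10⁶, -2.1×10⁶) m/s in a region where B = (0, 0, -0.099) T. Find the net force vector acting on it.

F ≈ (6.66×10⁻¹⁴, 7.93×10⁻¹⁴, 0) N

v×B = (2.08×10⁵, 2.48×10⁵, 0) N/C.
F = q v×B = (3.204×10⁻¹⁹ C)·(2.08×10⁵, 2.48×10⁵, 0) = (6.66×10⁻¹⁴, 7.93×10⁻¹⁴, 0) N.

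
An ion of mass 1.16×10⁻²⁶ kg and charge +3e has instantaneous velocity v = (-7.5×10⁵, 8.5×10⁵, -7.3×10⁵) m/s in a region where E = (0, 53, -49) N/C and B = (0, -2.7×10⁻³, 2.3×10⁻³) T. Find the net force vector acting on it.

v×B = (-16.0, 1720, 2020) N/C.
E + v×B = (-16.0, 1780, 1980) N/C.
F = q(E + v×B) = (4.806×10⁻¹⁹ C)·(-16.0, 1780, 1980) = (-7.69×10⁻¹⁸, 8.55×10⁻¹⁶, 9.50×10⁻¹⁶) N.

F ≈ (-7.69×10⁻¹⁸, 8.55×10⁻¹⁶, 9.50×10⁻¹⁶) N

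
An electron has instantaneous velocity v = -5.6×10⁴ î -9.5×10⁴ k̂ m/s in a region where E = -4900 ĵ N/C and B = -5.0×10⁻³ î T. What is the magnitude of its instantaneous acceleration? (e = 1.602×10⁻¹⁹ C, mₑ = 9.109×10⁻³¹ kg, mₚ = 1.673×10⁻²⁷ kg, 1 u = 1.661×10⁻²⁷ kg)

v×B = (0, 475, 0) N/C.
E + v×B = (0, -4420, 0) N/C.
F = q(E + v×B) = (−1.602×10⁻¹⁹ C)·(0, -4420, 0) = (0, 7.09×10⁻¹⁶, 0) N.
|a| = |F|/m = 7.089×10⁻¹⁶/9.109×10⁻³¹ ≈ 7.78×10¹⁴ m/s².

|a| ≈ 7.78×10¹⁴ m/s²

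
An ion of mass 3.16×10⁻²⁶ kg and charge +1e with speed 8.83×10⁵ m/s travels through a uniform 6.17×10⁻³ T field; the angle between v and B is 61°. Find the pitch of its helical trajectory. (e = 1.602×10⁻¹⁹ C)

v∥ = v cosθ = 8.83×10⁵·cos61° ≈ 4.281×10⁵ m/s.
T = 2πm/(|q|B) = 2π(3.16×10⁻²⁶)/((1.602×10⁻¹⁹)(6.17×10⁻³)) ≈ 2.009×10⁻⁴ s.
pitch = v∥ T = (4.281×10⁵)(2.009×10⁻⁴) ≈ 86.0 m.

p ≈ 86.0 m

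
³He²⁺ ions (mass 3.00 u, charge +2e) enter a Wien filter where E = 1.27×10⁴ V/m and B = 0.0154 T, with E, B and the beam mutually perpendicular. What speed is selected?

Straight-line motion ⇒ electric and magnetic forces cancel, so E = vB.
v = E/B = 1.27×10⁴/0.0154 = 8.25×10⁵ m/s.

v = 8.25×10⁵ m/s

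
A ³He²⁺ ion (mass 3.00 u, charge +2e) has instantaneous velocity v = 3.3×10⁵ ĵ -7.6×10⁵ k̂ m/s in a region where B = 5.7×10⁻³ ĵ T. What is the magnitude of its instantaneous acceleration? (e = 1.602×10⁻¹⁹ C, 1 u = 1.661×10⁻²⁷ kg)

v×B = (4330, 0, 0) N/C.
F = q v×B = (3.204×10⁻¹⁹ C)·(4330, 0, 0) = (1.39×10⁻¹⁵, 0, 0) N.
|a| = |F|/m = 1.388×10⁻¹⁵/4.983×10⁻²⁷ ≈ 2.79×10¹¹ m/s².

|a| ≈ 2.79×10¹¹ m/s²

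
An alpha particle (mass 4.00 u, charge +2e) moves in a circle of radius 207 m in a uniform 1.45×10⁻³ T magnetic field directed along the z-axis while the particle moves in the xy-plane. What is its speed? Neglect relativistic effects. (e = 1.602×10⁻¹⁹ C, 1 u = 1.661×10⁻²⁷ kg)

From |q|vB = mv²/r, v = |q|Br/m.
v = (3.204×10⁻¹⁹)(1.45×10⁻³)(207)/6.644×10⁻²⁷ ≈ 1.45×10⁷ m/s.

v ≈ 1.45×10⁷ m/s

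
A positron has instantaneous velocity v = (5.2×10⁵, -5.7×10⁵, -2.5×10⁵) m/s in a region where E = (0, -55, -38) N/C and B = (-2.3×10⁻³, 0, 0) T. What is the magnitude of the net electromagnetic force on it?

v×B = (0, 575, -1310) N/C.
E + v×B = (0, 520, -1350) N/C.
F = q(E + v×B) = (1.602×10⁻¹⁹ C)·(0, 520, -1350) = (0, 8.33×10⁻¹⁷, -2.16×10⁻¹⁶) N.
|F| = 2.32×10⁻¹⁶ N.

|F| ≈ 2.32×10⁻¹⁶ N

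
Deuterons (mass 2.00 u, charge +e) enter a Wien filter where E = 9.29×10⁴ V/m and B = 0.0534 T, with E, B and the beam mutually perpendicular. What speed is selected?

For undeflected motion the electric and magnetic forces balance: qE = qvB.
v = E/B = 9.29×10⁴/0.0534 = 1.74×10⁶ m/s.

v = 1.74×10⁶ m/s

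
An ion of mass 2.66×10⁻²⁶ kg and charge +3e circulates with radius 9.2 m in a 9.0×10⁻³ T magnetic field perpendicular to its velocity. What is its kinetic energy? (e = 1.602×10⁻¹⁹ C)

KE ≈ 3.0×10⁻¹⁴ J

v = |q|Br/m, then KE = ½mv² = (qBr)²/(2m).
v = (4.806×10⁻¹⁹)(9.0×10⁻³)(9.2)/2.66×10⁻²⁶ ≈ 1.496×10⁶ m/s.
KE = ½(2.66×10⁻²⁶)(1.496×10⁶)² ≈ 3.0×10⁻¹⁴ J.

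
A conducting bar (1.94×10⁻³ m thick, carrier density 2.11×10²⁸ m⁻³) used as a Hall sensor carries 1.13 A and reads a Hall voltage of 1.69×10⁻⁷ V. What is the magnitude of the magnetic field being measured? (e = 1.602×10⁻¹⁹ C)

B ≈ 0.981 T

From V_H = IB/(n e t), B = V_H n e t / I.
B = (1.69×10⁻⁷)(2.11×10²⁸)(1.602×10⁻¹⁹)(1.94×10⁻³)/1.13 ≈ 0.981 T.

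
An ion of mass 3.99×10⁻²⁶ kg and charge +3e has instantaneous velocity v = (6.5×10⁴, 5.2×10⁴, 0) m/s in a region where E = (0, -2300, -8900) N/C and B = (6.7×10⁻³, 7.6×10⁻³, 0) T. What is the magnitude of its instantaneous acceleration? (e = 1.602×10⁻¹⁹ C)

v×B = (0, 0, 146) N/C.
E + v×B = (0, -2300, -8750) N/C.
F = q(E + v×B) = (4.806×10⁻¹⁹ C)·(0, -2300, -8750) = (0, -1.11×10⁻¹⁵, -4.21×10⁻¹⁵) N.
|a| = |F|/m = 4.350×10⁻¹⁵/3.99×10⁻²⁶ ≈ 1.09×10¹¹ m/s².

|a| ≈ 1.09×10¹¹ m/s²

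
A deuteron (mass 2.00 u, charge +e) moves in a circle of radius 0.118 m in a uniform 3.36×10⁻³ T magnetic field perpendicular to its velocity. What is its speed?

From |q|vB = mv²/r, v = |q|Br/m.
v = (1.602×10⁻¹⁹)(3.36×10⁻³)(0.118)/3.322×10⁻²⁷ ≈ 1.91×10⁴ m/s.

v ≈ 1.91×10⁴ m/s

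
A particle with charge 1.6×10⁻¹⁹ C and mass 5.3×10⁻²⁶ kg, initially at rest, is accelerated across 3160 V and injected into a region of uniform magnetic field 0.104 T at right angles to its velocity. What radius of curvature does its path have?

Acceleration: |q|V = ½mv² ⇒ v = √(2|q|V/m) = √(2·1.6×10⁻¹⁹·3160/5.3×10⁻²⁶) ≈ 1.381×10⁵ m/s.
In the field: r = mv/(|q|B) = (5.3×10⁻²⁶)(1.381×10⁵)/((1.6×10⁻¹⁹)(0.104)) ≈ 0.440 m.

r ≈ 0.440 m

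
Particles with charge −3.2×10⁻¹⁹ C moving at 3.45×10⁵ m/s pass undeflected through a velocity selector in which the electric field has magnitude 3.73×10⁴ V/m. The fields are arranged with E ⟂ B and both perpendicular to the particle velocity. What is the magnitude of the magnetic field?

Balance of forces in the selector: qE = qvB ⇒ B = E/v.
B = 3.73×10⁴/3.45×10⁵ = 0.108 T.

B = 0.108 T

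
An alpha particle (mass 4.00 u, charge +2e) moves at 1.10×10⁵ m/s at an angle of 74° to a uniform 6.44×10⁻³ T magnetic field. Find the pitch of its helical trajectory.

v∥ = v cosθ = 1.10×10⁵·cos74° ≈ 3.032×10⁴ m/s.
T = 2πm/(|q|B) = 2π(6.644×10⁻²⁷)/((3.204×10⁻¹⁹)(6.44×10⁻³)) ≈ 2.023×10⁻⁵ s.
pitch = v∥ T = (3.032×10⁴)(2.023×10⁻⁵) ≈ 0.613 m.

p ≈ 0.613 m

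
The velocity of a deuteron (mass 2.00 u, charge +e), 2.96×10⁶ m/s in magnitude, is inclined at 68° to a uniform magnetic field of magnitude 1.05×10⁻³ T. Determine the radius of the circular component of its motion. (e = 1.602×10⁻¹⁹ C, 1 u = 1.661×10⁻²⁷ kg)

v⊥ = v sinθ = 2.96×10⁶·sin68° ≈ 2.744×10⁶ m/s.
r = m v⊥/(|q|B) = (3.322×10⁻²⁷)(2.744×10⁶)/((1.602×10⁻¹⁹)(1.05×10⁻³)) ≈ 54.2 m.

r ≈ 54.2 m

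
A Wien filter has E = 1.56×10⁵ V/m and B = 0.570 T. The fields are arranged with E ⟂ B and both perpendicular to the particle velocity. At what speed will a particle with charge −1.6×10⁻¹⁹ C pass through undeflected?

For undeflected motion the electric and magnetic forces balance: qE = qvB.
v = E/B = 1.56×10⁵/0.570 = 2.74×10⁵ m/s.

v = 2.74×10⁵ m/s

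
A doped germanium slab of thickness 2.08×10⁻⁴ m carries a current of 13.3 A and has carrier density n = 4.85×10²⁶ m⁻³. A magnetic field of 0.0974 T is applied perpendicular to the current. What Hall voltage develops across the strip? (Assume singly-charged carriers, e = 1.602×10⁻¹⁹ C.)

V_H = IB/(n e t).
V_H = (13.3)(0.0974)/((4.85×10²⁶)(1.602×10⁻¹⁹)(2.08×10⁻⁴)) ≈ 8.02×10⁻⁵ V.

V_H ≈ 8.02×10⁻⁵ V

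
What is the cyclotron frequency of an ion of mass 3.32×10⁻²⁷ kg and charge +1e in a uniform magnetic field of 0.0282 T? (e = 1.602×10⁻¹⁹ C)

f = |q|B/(2πm).
f = (1.602×10⁻¹⁹)(0.0282)/(2π·3.32×10⁻²⁷) ≈ 2.17×10⁵ Hz.

f ≈ 2.17×10⁵ Hz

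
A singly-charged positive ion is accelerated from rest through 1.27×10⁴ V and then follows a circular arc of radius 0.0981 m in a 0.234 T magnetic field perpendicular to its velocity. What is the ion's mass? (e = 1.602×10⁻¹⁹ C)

m ≈ 3.32×10⁻²⁷ kg

Combine |q|V = ½mv² and r = mv/(|q|B): eliminate v to get m = qB²r²/(2V).
m = (1.602×10⁻¹⁹)(0.234)²(0.0981)²/(2·1.27×10⁴) ≈ 3.32×10⁻²⁷ kg.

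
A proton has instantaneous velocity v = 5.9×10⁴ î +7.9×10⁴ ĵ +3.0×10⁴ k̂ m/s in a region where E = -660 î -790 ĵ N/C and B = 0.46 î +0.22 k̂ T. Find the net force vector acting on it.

v×B = (1.74×10⁴, 820, -3.63×10⁴) N/C.
E + v×B = (1.67×10⁴, 30.0, -3.63×10⁴) N/C.
F = q(E + v×B) = (1.602×10⁻¹⁹ C)·(1.67×10⁴, 30.0, -3.63×10⁴) = (2.68×10⁻¹⁵, 4.81×10⁻¹⁸, -5.82×10⁻¹⁵) N.

F ≈ (2.68×10⁻¹⁵, 4.81×10⁻¹⁸, -5.82×10⁻¹⁵) N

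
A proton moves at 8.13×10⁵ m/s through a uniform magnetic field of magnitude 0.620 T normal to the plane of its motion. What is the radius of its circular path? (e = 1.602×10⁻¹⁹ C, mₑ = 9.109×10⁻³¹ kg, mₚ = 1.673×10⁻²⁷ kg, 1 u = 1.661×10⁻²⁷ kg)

The magnetic force provides the centripetal force: |q|vB = mv²/r.
r = mv/(|q|B) = (1.673×10⁻²⁷)(8.13×10⁵)/((1.602×10⁻¹⁹)(0.620)) ≈ 0.0137 m.

r ≈ 0.0137 m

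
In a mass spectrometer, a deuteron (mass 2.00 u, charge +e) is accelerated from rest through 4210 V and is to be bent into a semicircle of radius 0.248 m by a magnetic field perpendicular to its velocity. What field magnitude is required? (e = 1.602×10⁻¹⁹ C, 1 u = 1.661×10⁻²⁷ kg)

B ≈ 0.0533 T

v = √(2|q|V/m) = √(2·1.602×10⁻¹⁹·4210/3.322×10⁻²⁷) ≈ 6.372×10⁵ m/s.
B = mv/(|q|r) = (3.322×10⁻²⁷)(6.372×10⁵)/((1.602×10⁻¹⁹)(0.248)) ≈ 0.0533 T.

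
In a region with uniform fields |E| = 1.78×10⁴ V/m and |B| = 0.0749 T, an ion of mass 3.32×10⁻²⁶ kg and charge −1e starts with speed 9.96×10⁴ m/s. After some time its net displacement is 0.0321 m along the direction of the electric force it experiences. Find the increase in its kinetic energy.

The magnetic force is always ⟂ v and does no work; only the electric force changes KE.
ΔKE = F_E · d = |q|E d = (1.602×10⁻¹⁹)(1.78×10⁴)(0.0321) ≈ 9.15×10⁻¹⁷ J.

ΔKE ≈ 9.15×10⁻¹⁷ J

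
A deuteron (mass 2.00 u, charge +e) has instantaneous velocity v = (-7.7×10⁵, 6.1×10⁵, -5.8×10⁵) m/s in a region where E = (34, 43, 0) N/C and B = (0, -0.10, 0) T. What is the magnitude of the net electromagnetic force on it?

v×B = (-5.80×10⁴, 0, 7.70×10⁴) N/C.
E + v×B = (-5.80×10⁴, 43.0, 7.70×10⁴) N/C.
F = q(E + v×B) = (1.602×10⁻¹⁹ C)·(-5.80×10⁴, 43.0, 7.70×10⁴) = (-9.29×10⁻¹⁵, 6.89×10⁻¹⁸, 1.23×10⁻¹⁴) N.
|F| = 1.54×10⁻¹⁴ N.

|F| ≈ 1.54×10⁻¹⁴ N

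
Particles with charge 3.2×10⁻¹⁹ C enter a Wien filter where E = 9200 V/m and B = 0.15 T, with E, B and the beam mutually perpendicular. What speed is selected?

v = 6.1×10⁴ m/s

Straight-line motion ⇒ electric and magnetic forces cancel, so E = vB.
v = E/B = 9200/0.15 = 6.1×10⁴ m/s.
The result is independent of the particle's charge and mass.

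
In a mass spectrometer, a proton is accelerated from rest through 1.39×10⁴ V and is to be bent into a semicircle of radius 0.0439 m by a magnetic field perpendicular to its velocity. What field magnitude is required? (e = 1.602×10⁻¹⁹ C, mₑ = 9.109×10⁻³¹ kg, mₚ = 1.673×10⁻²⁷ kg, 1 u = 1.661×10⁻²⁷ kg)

v = √(2|q|V/m) = √(2·1.602×10⁻¹⁹·1.39×10⁴/1.673×10⁻²⁷) ≈ 1.632×10⁶ m/s.
B = mv/(|q|r) = (1.673×10⁻²⁷)(1.632×10⁶)/((1.602×10⁻¹⁹)(0.0439)) ≈ 0.388 T.

B ≈ 0.388 T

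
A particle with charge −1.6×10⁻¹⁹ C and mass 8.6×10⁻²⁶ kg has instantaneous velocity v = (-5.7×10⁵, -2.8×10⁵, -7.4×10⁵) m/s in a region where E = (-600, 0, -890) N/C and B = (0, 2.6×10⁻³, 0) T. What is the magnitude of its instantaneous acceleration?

|a| ≈ 5.05×10⁹ m/s²

v×B = (1920, 0, -1480) N/C.
E + v×B = (1320, 0, -2370) N/C.
F = q(E + v×B) = (−1.6×10⁻¹⁹ C)·(1320, 0, -2370) = (-2.12×10⁻¹⁶, 0, 3.80×10⁻¹⁶) N.
|a| = |F|/m = 4.346×10⁻¹⁶/8.6×10⁻²⁶ ≈ 5.05×10⁹ m/s².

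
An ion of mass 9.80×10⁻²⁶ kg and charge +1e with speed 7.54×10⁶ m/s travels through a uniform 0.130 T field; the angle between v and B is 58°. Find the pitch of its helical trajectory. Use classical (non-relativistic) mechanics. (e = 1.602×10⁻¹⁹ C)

p ≈ 118 m

v∥ = v cosθ = 7.54×10⁶·cos58° ≈ 3.996×10⁶ m/s.
T = 2πm/(|q|B) = 2π(9.80×10⁻²⁶)/((1.602×10⁻¹⁹)(0.130)) ≈ 2.957×10⁻⁵ s.
pitch = v∥ T = (3.996×10⁶)(2.957×10⁻⁵) ≈ 118 m.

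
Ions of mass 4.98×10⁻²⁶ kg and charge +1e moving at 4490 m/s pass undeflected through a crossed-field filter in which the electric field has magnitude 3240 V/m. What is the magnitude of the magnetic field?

Balance of forces in the selector: qE = qvB ⇒ B = E/v.
B = 3240/4490 = 0.722 T.

B = 0.722 T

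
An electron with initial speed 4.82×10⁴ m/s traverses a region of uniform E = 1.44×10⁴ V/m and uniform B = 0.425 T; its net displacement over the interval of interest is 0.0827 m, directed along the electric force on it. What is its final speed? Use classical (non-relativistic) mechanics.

B does no work; ΔKE = |q|E d.
½mv_f² = ½mv₀² + |q|Ed = ½(9.109×10⁻³¹)(4.82×10⁴)² + (1.602×10⁻¹⁹)(1.44×10⁴)(0.0827) ≈ 1.058×10⁻²¹ J + 1.908×10⁻¹⁶ J ≈ 1.908×10⁻¹⁶ J.
v_f = √(2·1.908×10⁻¹⁶/9.109×10⁻³¹) ≈ 2.05×10⁷ m/s.

v_f ≈ 2.05×10⁷ m/s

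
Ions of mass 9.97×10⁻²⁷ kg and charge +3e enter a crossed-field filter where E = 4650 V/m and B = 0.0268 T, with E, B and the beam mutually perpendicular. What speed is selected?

v = 1.74×10⁵ m/s

Straight-line motion ⇒ electric and magnetic forces cancel, so E = vB.
v = E/B = 4650/0.0268 = 1.74×10⁵ m/s.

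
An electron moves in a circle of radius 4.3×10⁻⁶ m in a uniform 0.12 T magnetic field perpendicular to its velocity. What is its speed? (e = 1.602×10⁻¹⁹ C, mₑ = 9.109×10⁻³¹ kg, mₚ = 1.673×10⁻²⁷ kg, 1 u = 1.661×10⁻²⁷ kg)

v ≈ 9.1×10⁴ m/s

From |q|vB = mv²/r, v = |q|Br/m.
v = (1.602×10⁻¹⁹)(0.12)(4.3×10⁻⁶)/9.109×10⁻³¹ ≈ 9.1×10⁴ m/s.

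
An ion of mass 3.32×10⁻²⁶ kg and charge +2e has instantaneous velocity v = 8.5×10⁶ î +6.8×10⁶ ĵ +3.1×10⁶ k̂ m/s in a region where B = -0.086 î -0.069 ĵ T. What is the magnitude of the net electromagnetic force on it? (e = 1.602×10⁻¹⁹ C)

|F| ≈ 1.10×10⁻¹³ N

v×B = (2.14×10⁵, -2.67×10⁵, -1700) N/C.
F = q v×B = (3.204×10⁻¹⁹ C)·(2.14×10⁵, -2.67×10⁵, -1700) = (6.85×10⁻¹⁴, -8.54×10⁻¹⁴, -5.45×10⁻¹⁶) N.
|F| = 1.10×10⁻¹³ N.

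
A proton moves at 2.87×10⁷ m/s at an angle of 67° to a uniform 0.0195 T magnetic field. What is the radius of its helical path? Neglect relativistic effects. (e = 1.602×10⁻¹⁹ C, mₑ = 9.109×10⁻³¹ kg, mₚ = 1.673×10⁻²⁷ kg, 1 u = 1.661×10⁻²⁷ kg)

v⊥ = v sinθ = 2.87×10⁷·sin67° ≈ 2.642×10⁷ m/s.
r = m v⊥/(|q|B) = (1.673×10⁻²⁷)(2.642×10⁷)/((1.602×10⁻¹⁹)(0.0195)) ≈ 14.1 m.

r ≈ 14.1 m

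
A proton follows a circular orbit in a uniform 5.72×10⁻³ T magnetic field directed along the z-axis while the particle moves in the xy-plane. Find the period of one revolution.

The cyclotron period depends only on m, q, B: T = 2πm/(|q|B).
T = 2π(1.673×10⁻²⁷)/((1.602×10⁻¹⁹)(5.72×10⁻³)) ≈ 1.15×10⁻⁵ s.

T ≈ 1.15×10⁻⁵ s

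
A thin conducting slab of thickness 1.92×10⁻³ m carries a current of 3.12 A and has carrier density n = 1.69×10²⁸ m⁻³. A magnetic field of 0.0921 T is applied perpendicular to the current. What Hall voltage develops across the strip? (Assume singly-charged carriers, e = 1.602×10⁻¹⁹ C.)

V_H ≈ 5.53×10⁻⁸ V

V_H = IB/(n e t).
V_H = (3.12)(0.0921)/((1.69×10²⁸)(1.602×10⁻¹⁹)(1.92×10⁻³)) ≈ 5.53×10⁻⁸ V.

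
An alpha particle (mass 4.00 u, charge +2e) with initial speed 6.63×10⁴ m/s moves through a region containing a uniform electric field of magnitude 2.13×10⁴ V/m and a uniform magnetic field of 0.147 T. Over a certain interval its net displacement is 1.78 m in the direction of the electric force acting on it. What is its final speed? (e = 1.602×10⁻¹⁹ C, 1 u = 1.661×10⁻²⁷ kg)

v_f ≈ 1.91×10⁶ m/s

B does no work; ΔKE = |q|E d.
½mv_f² = ½mv₀² + |q|Ed = ½(6.644×10⁻²⁷)(6.63×10⁴)² + (3.204×10⁻¹⁹)(2.13×10⁴)(1.78) ≈ 1.460×10⁻¹⁷ J + 1.215×10⁻¹⁴ J ≈ 1.216×10⁻¹⁴ J.
v_f = √(2·1.216×10⁻¹⁴/6.644×10⁻²⁷) ≈ 1.91×10⁶ m/s.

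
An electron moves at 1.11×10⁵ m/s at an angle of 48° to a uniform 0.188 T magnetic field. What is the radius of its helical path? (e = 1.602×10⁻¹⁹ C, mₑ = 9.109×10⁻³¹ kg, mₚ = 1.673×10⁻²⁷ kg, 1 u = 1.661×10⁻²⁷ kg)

r ≈ 2.49×10⁻⁶ m

v⊥ = v sinθ = 1.11×10⁵·sin48° ≈ 8.249×10⁴ m/s.
r = m v⊥/(|q|B) = (9.109×10⁻³¹)(8.249×10⁴)/((1.602×10⁻¹⁹)(0.188)) ≈ 2.49×10⁻⁶ m.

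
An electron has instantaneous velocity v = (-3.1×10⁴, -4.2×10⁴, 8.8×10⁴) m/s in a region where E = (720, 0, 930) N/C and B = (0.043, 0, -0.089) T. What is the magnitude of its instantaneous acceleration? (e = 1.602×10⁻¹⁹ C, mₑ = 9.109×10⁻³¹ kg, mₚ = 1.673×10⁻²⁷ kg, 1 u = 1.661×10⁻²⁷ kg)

v×B = (3740, 1020, 1810) N/C.
E + v×B = (4460, 1020, 2740) N/C.
F = q(E + v×B) = (−1.602×10⁻¹⁹ C)·(4460, 1020, 2740) = (-7.14×10⁻¹⁶, -1.64×10⁻¹⁶, -4.38×10⁻¹⁶) N.
|a| = |F|/m = 8.539×10⁻¹⁶/9.109×10⁻³¹ ≈ 9.37×10¹⁴ m/s².

|a| ≈ 9.37×10¹⁴ m/s²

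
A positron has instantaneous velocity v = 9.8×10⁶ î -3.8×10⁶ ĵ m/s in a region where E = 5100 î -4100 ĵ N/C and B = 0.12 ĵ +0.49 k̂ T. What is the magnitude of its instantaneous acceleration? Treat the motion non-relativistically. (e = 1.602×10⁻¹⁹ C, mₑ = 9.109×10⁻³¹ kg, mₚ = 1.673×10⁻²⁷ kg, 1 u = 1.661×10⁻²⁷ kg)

v×B = (-1.86×10⁶, -4.80×10⁶, 1.18×10⁶) N/C.
E + v×B = (-1.86×10⁶, -4.81×10⁶, 1.18×10⁶) N/C.
F = q(E + v×B) = (1.602×10⁻¹⁹ C)·(-1.86×10⁶, -4.81×10⁶, 1.18×10⁶) = (-2.97×10⁻¹³, -7.70×10⁻¹³, 1.88×10⁻¹³) N.
|a| = |F|/m = 8.466×10⁻¹³/9.109×10⁻³¹ ≈ 9.29×10¹⁷ m/s².

|a| ≈ 9.29×10¹⁷ m/s²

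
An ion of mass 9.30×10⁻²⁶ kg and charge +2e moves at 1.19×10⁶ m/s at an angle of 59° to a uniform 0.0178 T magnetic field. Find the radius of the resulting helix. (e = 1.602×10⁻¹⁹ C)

v⊥ = v sinθ = 1.19×10⁶·sin59° ≈ 1.020×10⁶ m/s.
r = m v⊥/(|q|B) = (9.30×10⁻²⁶)(1.020×10⁶)/((3.204×10⁻¹⁹)(0.0178)) ≈ 16.6 m.

r ≈ 16.6 m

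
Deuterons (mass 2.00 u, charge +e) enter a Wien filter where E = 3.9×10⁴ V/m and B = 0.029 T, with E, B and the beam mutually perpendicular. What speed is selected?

Straight-line motion ⇒ electric and magnetic forces cancel, so E = vB.
v = E/B = 3.9×10⁴/0.029 = 1.3×10⁶ m/s.

v = 1.3×10⁶ m/s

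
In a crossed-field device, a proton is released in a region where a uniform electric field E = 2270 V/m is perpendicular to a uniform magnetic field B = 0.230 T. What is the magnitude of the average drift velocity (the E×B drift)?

v_d ≈ 9870 m/s

In crossed fields the guiding centre drifts at v_d = |E×B|/B² = E/B, independent of charge and mass.
v_d = 2270/0.230 = 9870 m/s.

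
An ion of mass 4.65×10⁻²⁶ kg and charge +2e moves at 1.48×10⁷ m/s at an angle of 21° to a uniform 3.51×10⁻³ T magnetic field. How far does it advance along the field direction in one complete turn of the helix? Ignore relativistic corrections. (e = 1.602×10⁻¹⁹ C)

p ≈ 3590 m

v∥ = v cosθ = 1.48×10⁷·cos21° ≈ 1.382×10⁷ m/s.
T = 2πm/(|q|B) = 2π(4.65×10⁻²⁶)/((3.204×10⁻¹⁹)(3.51×10⁻³)) ≈ 2.598×10⁻⁴ s.
pitch = v∥ T = (1.382×10⁷)(2.598×10⁻⁴) ≈ 3590 m.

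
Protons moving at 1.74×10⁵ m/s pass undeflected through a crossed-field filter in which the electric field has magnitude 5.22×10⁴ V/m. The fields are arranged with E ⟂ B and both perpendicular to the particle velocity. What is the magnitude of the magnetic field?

B = 0.300 T

Balance of forces in the selector: qE = qvB ⇒ B = E/v.
B = 5.22×10⁴/1.74×10⁵ = 0.300 T.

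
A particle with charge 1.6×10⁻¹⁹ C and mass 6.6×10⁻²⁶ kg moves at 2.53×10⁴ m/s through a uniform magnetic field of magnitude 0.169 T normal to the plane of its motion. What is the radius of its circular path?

r ≈ 0.0618 m

The magnetic force provides the centripetal force: |q|vB = mv²/r.
r = mv/(|q|B) = (6.6×10⁻²⁶)(2.53×10⁴)/((1.6×10⁻¹⁹)(0.169)) ≈ 0.0618 m.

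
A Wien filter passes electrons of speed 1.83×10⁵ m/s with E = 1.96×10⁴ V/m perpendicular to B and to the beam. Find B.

B = 0.107 T

Balance of forces in the selector: qE = qvB ⇒ B = E/v.
B = 1.96×10⁴/1.83×10⁵ = 0.107 T.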